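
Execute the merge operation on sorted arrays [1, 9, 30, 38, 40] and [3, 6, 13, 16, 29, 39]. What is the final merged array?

Merging process:

Compare 1 vs 3: take 1 from left. Merged: [1]
Compare 9 vs 3: take 3 from right. Merged: [1, 3]
Compare 9 vs 6: take 6 from right. Merged: [1, 3, 6]
Compare 9 vs 13: take 9 from left. Merged: [1, 3, 6, 9]
Compare 30 vs 13: take 13 from right. Merged: [1, 3, 6, 9, 13]
Compare 30 vs 16: take 16 from right. Merged: [1, 3, 6, 9, 13, 16]
Compare 30 vs 29: take 29 from right. Merged: [1, 3, 6, 9, 13, 16, 29]
Compare 30 vs 39: take 30 from left. Merged: [1, 3, 6, 9, 13, 16, 29, 30]
Compare 38 vs 39: take 38 from left. Merged: [1, 3, 6, 9, 13, 16, 29, 30, 38]
Compare 40 vs 39: take 39 from right. Merged: [1, 3, 6, 9, 13, 16, 29, 30, 38, 39]
Append remaining from left: [40]. Merged: [1, 3, 6, 9, 13, 16, 29, 30, 38, 39, 40]

Final merged array: [1, 3, 6, 9, 13, 16, 29, 30, 38, 39, 40]
Total comparisons: 10

The merged array is [1, 3, 6, 9, 13, 16, 29, 30, 38, 39, 40], requiring 10 comparisons. The merge step runs in O(n) time where n is the total number of elements.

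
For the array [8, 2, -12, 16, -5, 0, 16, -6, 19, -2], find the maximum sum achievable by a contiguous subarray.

Using Kadane's algorithm on [8, 2, -12, 16, -5, 0, 16, -6, 19, -2]:

Scanning through the array:
Position 1 (value 2): max_ending_here = 10, max_so_far = 10
Position 2 (value -12): max_ending_here = -2, max_so_far = 10
Position 3 (value 16): max_ending_here = 16, max_so_far = 16
Position 4 (value -5): max_ending_here = 11, max_so_far = 16
Position 5 (value 0): max_ending_here = 11, max_so_far = 16
Position 6 (value 16): max_ending_here = 27, max_so_far = 27
Position 7 (value -6): max_ending_here = 21, max_so_far = 27
Position 8 (value 19): max_ending_here = 40, max_so_far = 40
Position 9 (value -2): max_ending_here = 38, max_so_far = 40

Maximum subarray: [16, -5, 0, 16, -6, 19]
Maximum sum: 40

The maximum subarray is [16, -5, 0, 16, -6, 19] with sum 40. This subarray runs from index 3 to index 8.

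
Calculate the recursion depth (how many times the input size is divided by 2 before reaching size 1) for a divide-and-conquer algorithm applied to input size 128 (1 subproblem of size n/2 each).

For divide and conquer with division factor 2:

Problem sizes at each level:
Level 0: 128
Level 1: 64
Level 2: 32
Level 3: 16
Level 4: 8
Level 5: 4
Level 6: 2
Level 7: 1

The root is level 0 and the size-1 base case is level 7 (the tree spans levels 0 through 7, i.e. 8 levels counting the root), so the depth is the number of divisions: log_2(128) = 7

The recursion tree depth is log_2(128) = 7. At each level, the problem size is divided by 2, so it takes 7 divisions to reduce to a base case of size 1. The algorithm makes 1 recursive call at each level.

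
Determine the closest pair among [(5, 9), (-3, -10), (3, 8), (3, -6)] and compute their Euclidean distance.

Computing all pairwise distances among 4 points:

d((5, 9), (-3, -10)) = 20.6155
d((5, 9), (3, 8)) = 2.2361 <-- minimum
d((5, 9), (3, -6)) = 15.1327
d((-3, -10), (3, 8)) = 18.9737
d((-3, -10), (3, -6)) = 7.2111
d((3, 8), (3, -6)) = 14.0

Closest pair: (5, 9) and (3, 8) with distance 2.2361

The closest pair is (5, 9) and (3, 8) with Euclidean distance 2.2361. For 4 points, brute-force pairwise comparison is shown above. For large n, the divide-and-conquer algorithm (sort by x, recurse on halves, check the dividing strip) achieves O(n log n).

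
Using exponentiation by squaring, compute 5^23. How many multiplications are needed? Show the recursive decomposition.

Computing 5^23 by squaring (build up from 5^1; each line after the first costs one multiplication):

5^1 = 5
5^2 = (5^1)^2 = 5^2 = 25
5^4 = (5^2)^2 = 25^2 = 625
5^5 = 5 * 5^4 = 5 * 625 = 3125
5^10 = (5^5)^2 = 3125^2 = 9765625
5^11 = 5 * 5^10 = 5 * 9765625 = 48828125
5^22 = (5^11)^2 = 48828125^2 = 2384185791015625
5^23 = 5 * 5^22 = 5 * 2384185791015625 = 11920928955078125

Result: 11920928955078125
Multiplications needed: 7 (7 lines after 5^1)

5^23 = 11920928955078125. Using exponentiation by squaring, this requires 7 multiplications. The key idea: if the exponent is even, square the half-power; if odd, multiply by the base once.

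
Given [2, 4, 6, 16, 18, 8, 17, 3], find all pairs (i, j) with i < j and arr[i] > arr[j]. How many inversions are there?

Finding inversions in [2, 4, 6, 16, 18, 8, 17, 3]:

(1, 7): arr[1]=4 > arr[7]=3
(2, 7): arr[2]=6 > arr[7]=3
(3, 5): arr[3]=16 > arr[5]=8
(3, 7): arr[3]=16 > arr[7]=3
(4, 5): arr[4]=18 > arr[5]=8
(4, 6): arr[4]=18 > arr[6]=17
(4, 7): arr[4]=18 > arr[7]=3
(5, 7): arr[5]=8 > arr[7]=3
(6, 7): arr[6]=17 > arr[7]=3

Total inversions: 9

The array has 9 inversion(s): (1,7), (2,7), (3,5), (3,7), (4,5), (4,6), (4,7), (5,7), (6,7). Each pair (i,j) satisfies i < j and arr[i] > arr[j].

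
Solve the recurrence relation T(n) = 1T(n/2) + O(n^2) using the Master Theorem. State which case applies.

Master Theorem for T(n) = 1T(n/2) + O(n^2):

a = 1, b = 2, c = 2
log_b(a) = log_2(1) = 0.0000

Case 3: c = 2 > log_2(1) = 0.0000
T(n) = O(n^2) = O(n^2)

For T(n) = 1T(n/2) + O(n^2): log_2(1) = 0.0000. This is Case 3 of the Master Theorem (c > log_b(a), work dominated by root), giving O(n^2).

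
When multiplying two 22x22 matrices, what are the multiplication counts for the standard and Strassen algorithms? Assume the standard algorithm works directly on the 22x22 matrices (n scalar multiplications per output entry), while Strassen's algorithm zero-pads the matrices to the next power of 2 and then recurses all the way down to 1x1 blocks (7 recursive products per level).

Matrix multiplication for 22x22 matrices:

Strassen's algorithm requires power-of-2 dimensions. Pad 22x22 to 32x32 (next power of 2).

Standard algorithm: 22^3 = 10648 multiplications
Strassen's algorithm: 7^(log2(32)) = 7^5 = 16807 multiplications
Difference: 10648 - 16807 = -6159 (Strassen uses MORE here due to padding overhead — for small or just-over-power-of-2 n, padding can outweigh the per-level savings)

Standard: 10648 multiplications (22^3). Strassen: 16807 multiplications (7^5, after padding to 32x32). Strassen reduces 8 recursive multiplications to 7 at each level.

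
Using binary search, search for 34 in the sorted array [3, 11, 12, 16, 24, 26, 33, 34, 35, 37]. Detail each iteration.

Binary search for 34 in [3, 11, 12, 16, 24, 26, 33, 34, 35, 37]:

lo=0, hi=9, mid=4, arr[mid]=24 -> 24 < 34, search right half
lo=5, hi=9, mid=7, arr[mid]=34 -> Found target at index 7!

Binary search finds 34 at index 7 after 2 comparisons. The search repeatedly halves the search space by comparing with the middle element.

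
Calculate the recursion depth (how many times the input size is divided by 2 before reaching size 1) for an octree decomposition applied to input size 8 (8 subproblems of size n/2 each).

For divide and conquer with division factor 2:

Problem sizes at each level:
Level 0: 8
Level 1: 4
Level 2: 2
Level 3: 1

The root is level 0 and the size-1 base case is level 3 (the tree spans levels 0 through 3, i.e. 4 levels counting the root), so the depth is the number of divisions: log_2(8) = 3

The recursion tree depth is log_2(8) = 3. At each level, the problem size is divided by 2, so it takes 3 divisions to reduce to a base case of size 1. The algorithm makes 8 recursive calls at each level.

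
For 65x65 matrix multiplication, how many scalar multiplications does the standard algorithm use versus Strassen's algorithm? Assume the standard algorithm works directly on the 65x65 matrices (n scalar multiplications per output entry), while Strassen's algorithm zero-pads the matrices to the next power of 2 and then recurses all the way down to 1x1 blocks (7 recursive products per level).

Matrix multiplication for 65x65 matrices:

Strassen's algorithm requires power-of-2 dimensions. Pad 65x65 to 128x128 (next power of 2).

Standard algorithm: 65^3 = 274625 multiplications
Strassen's algorithm: 7^(log2(128)) = 7^7 = 823543 multiplications
Difference: 274625 - 823543 = -548918 (Strassen uses MORE here due to padding overhead — for small or just-over-power-of-2 n, padding can outweigh the per-level savings)

Standard: 274625 multiplications (65^3). Strassen: 823543 multiplications (7^7, after padding to 128x128). Strassen reduces 8 recursive multiplications to 7 at each level.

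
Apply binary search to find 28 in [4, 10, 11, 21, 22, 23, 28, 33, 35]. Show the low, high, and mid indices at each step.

Binary search for 28 in [4, 10, 11, 21, 22, 23, 28, 33, 35]:

lo=0, hi=8, mid=4, arr[mid]=22 -> 22 < 28, search right half
lo=5, hi=8, mid=6, arr[mid]=28 -> Found target at index 6!

Binary search finds 28 at index 6 after 2 comparisons. The search repeatedly halves the search space by comparing with the middle element.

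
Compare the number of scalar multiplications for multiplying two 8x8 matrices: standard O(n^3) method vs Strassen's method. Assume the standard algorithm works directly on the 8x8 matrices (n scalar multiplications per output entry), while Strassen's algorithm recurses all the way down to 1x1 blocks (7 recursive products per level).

Matrix multiplication for 8x8 matrices:

Standard algorithm: 8^3 = 512 multiplications
Strassen's algorithm: 7^(log2(8)) = 7^3 = 343 multiplications
Savings: 512 - 343 = 169 multiplications

Standard: 512 multiplications (8^3). Strassen: 343 multiplications (7^3). Strassen reduces 8 recursive multiplications to 7 at each level.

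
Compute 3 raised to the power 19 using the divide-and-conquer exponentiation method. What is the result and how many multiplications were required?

Computing 3^19 by squaring (build up from 3^1; each line after the first costs one multiplication):

3^1 = 3
3^2 = (3^1)^2 = 3^2 = 9
3^4 = (3^2)^2 = 9^2 = 81
3^8 = (3^4)^2 = 81^2 = 6561
3^9 = 3 * 3^8 = 3 * 6561 = 19683
3^18 = (3^9)^2 = 19683^2 = 387420489
3^19 = 3 * 3^18 = 3 * 387420489 = 1162261467

Result: 1162261467
Multiplications needed: 6 (6 lines after 3^1)

3^19 = 1162261467. Using exponentiation by squaring, this requires 6 multiplications. The key idea: if the exponent is even, square the half-power; if odd, multiply by the base once.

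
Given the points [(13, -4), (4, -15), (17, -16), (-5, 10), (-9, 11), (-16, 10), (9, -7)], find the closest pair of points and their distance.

Computing all pairwise distances among 7 points:

d((13, -4), (4, -15)) = 14.2127
d((13, -4), (17, -16)) = 12.6491
d((13, -4), (-5, 10)) = 22.8035
d((13, -4), (-9, 11)) = 26.6271
d((13, -4), (-16, 10)) = 32.2025
d((13, -4), (9, -7)) = 5.0
d((4, -15), (17, -16)) = 13.0384
d((4, -15), (-5, 10)) = 26.5707
d((4, -15), (-9, 11)) = 29.0689
d((4, -15), (-16, 10)) = 32.0156
d((4, -15), (9, -7)) = 9.434
d((17, -16), (-5, 10)) = 34.0588
d((17, -16), (-9, 11)) = 37.4833
d((17, -16), (-16, 10)) = 42.0119
d((17, -16), (9, -7)) = 12.0416
d((-5, 10), (-9, 11)) = 4.1231 <-- minimum
d((-5, 10), (-16, 10)) = 11.0
d((-5, 10), (9, -7)) = 22.0227
d((-9, 11), (-16, 10)) = 7.0711
d((-9, 11), (9, -7)) = 25.4558
d((-16, 10), (9, -7)) = 30.2324

Closest pair: (-5, 10) and (-9, 11) with distance 4.1231

The closest pair is (-5, 10) and (-9, 11) with Euclidean distance 4.1231. For 7 points, brute-force pairwise comparison is shown above. For large n, the divide-and-conquer algorithm (sort by x, recurse on halves, check the dividing strip) achieves O(n log n).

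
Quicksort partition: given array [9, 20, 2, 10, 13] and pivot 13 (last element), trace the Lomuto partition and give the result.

Lomuto partition with pivot = 13:

Initial array: [9, 20, 2, 10, 13]

arr[0]=9 <= 13: swap with position 0, array becomes [9, 20, 2, 10, 13]
arr[1]=20 > 13: no swap
arr[2]=2 <= 13: swap with position 1, array becomes [9, 2, 20, 10, 13]
arr[3]=10 <= 13: swap with position 2, array becomes [9, 2, 10, 20, 13]

Place pivot at position 3: [9, 2, 10, 13, 20]
Pivot position: 3

After partitioning with pivot 13, the array becomes [9, 2, 10, 13, 20]. The pivot is placed at index 3. All elements to the left of the pivot are <= 13, and all elements to the right are > 13.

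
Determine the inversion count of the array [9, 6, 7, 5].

Finding inversions in [9, 6, 7, 5]:

(0, 1): arr[0]=9 > arr[1]=6
(0, 2): arr[0]=9 > arr[2]=7
(0, 3): arr[0]=9 > arr[3]=5
(1, 3): arr[1]=6 > arr[3]=5
(2, 3): arr[2]=7 > arr[3]=5

Total inversions: 5

The array has 5 inversion(s): (0,1), (0,2), (0,3), (1,3), (2,3). Each pair (i,j) satisfies i < j and arr[i] > arr[j].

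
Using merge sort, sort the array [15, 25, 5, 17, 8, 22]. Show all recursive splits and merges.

Merge sort trace:

Split: [15, 25, 5, 17, 8, 22] -> [15, 25, 5] and [17, 8, 22]
  Split: [15, 25, 5] -> [15] and [25, 5]
    Split: [25, 5] -> [25] and [5]
    Merge: [25] + [5] -> [5, 25]
  Merge: [15] + [5, 25] -> [5, 15, 25]
  Split: [17, 8, 22] -> [17] and [8, 22]
    Split: [8, 22] -> [8] and [22]
    Merge: [8] + [22] -> [8, 22]
  Merge: [17] + [8, 22] -> [8, 17, 22]
Merge: [5, 15, 25] + [8, 17, 22] -> [5, 8, 15, 17, 22, 25]

Final sorted array: [5, 8, 15, 17, 22, 25]

The merge sort proceeds by recursively splitting the array and merging sorted halves.
After all merges, the sorted array is [5, 8, 15, 17, 22, 25].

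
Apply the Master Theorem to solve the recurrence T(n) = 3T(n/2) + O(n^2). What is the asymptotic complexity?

Master Theorem for T(n) = 3T(n/2) + O(n^2):

a = 3, b = 2, c = 2
log_b(a) = log_2(3) = 1.5850

Case 3: c = 2 > log_2(3) = 1.5850
T(n) = O(n^2) = O(n^2)

For T(n) = 3T(n/2) + O(n^2): log_2(3) = 1.5850. This is Case 3 of the Master Theorem (c > log_b(a), work dominated by root), giving O(n^2).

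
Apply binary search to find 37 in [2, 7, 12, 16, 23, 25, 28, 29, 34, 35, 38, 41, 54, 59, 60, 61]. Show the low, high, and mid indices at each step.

Binary search for 37 in [2, 7, 12, 16, 23, 25, 28, 29, 34, 35, 38, 41, 54, 59, 60, 61]:

lo=0, hi=15, mid=7, arr[mid]=29 -> 29 < 37, search right half
lo=8, hi=15, mid=11, arr[mid]=41 -> 41 > 37, search left half
lo=8, hi=10, mid=9, arr[mid]=35 -> 35 < 37, search right half
lo=10, hi=10, mid=10, arr[mid]=38 -> 38 > 37, search left half
lo=10 > hi=9, target 37 not found

Binary search determines that 37 is not in the array after 4 comparisons. The search space was exhausted without finding the target.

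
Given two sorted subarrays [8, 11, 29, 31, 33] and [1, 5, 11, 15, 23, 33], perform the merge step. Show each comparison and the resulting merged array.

Merging process:

Compare 8 vs 1: take 1 from right. Merged: [1]
Compare 8 vs 5: take 5 from right. Merged: [1, 5]
Compare 8 vs 11: take 8 from left. Merged: [1, 5, 8]
Compare 11 vs 11: take 11 from left. Merged: [1, 5, 8, 11]
Compare 29 vs 11: take 11 from right. Merged: [1, 5, 8, 11, 11]
Compare 29 vs 15: take 15 from right. Merged: [1, 5, 8, 11, 11, 15]
Compare 29 vs 23: take 23 from right. Merged: [1, 5, 8, 11, 11, 15, 23]
Compare 29 vs 33: take 29 from left. Merged: [1, 5, 8, 11, 11, 15, 23, 29]
Compare 31 vs 33: take 31 from left. Merged: [1, 5, 8, 11, 11, 15, 23, 29, 31]
Compare 33 vs 33: take 33 from left. Merged: [1, 5, 8, 11, 11, 15, 23, 29, 31, 33]
Append remaining from right: [33]. Merged: [1, 5, 8, 11, 11, 15, 23, 29, 31, 33, 33]

Final merged array: [1, 5, 8, 11, 11, 15, 23, 29, 31, 33, 33]
Total comparisons: 10

The merged array is [1, 5, 8, 11, 11, 15, 23, 29, 31, 33, 33], requiring 10 comparisons. The merge step runs in O(n) time where n is the total number of elements.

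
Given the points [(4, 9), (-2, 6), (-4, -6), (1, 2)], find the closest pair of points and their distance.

Computing all pairwise distances among 4 points:

d((4, 9), (-2, 6)) = 6.7082
d((4, 9), (-4, -6)) = 17.0
d((4, 9), (1, 2)) = 7.6158
d((-2, 6), (-4, -6)) = 12.1655
d((-2, 6), (1, 2)) = 5.0 <-- minimum
d((-4, -6), (1, 2)) = 9.434

Closest pair: (-2, 6) and (1, 2) with distance 5.0

The closest pair is (-2, 6) and (1, 2) with Euclidean distance 5.0. For 4 points, brute-force pairwise comparison is shown above. For large n, the divide-and-conquer algorithm (sort by x, recurse on halves, check the dividing strip) achieves O(n log n).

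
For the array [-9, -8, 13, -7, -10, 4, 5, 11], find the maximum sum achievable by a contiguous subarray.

Using Kadane's algorithm on [-9, -8, 13, -7, -10, 4, 5, 11]:

Scanning through the array:
Position 1 (value -8): max_ending_here = -8, max_so_far = -8
Position 2 (value 13): max_ending_here = 13, max_so_far = 13
Position 3 (value -7): max_ending_here = 6, max_so_far = 13
Position 4 (value -10): max_ending_here = -4, max_so_far = 13
Position 5 (value 4): max_ending_here = 4, max_so_far = 13
Position 6 (value 5): max_ending_here = 9, max_so_far = 13
Position 7 (value 11): max_ending_here = 20, max_so_far = 20

Maximum subarray: [4, 5, 11]
Maximum sum: 20

The maximum subarray is [4, 5, 11] with sum 20. This subarray runs from index 5 to index 7.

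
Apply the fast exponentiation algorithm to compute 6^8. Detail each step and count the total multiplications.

Computing 6^8 by squaring (build up from 6^1; each line after the first costs one multiplication):

6^1 = 6
6^2 = (6^1)^2 = 6^2 = 36
6^4 = (6^2)^2 = 36^2 = 1296
6^8 = (6^4)^2 = 1296^2 = 1679616

Result: 1679616
Multiplications needed: 3 (3 lines after 6^1)

6^8 = 1679616. Using exponentiation by squaring, this requires 3 multiplications. The key idea: if the exponent is even, square the half-power; if odd, multiply by the base once.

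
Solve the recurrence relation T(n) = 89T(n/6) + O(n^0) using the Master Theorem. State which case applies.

Master Theorem for T(n) = 89T(n/6) + O(n^0):

a = 89, b = 6, c = 0
log_b(a) = log_6(89) = 2.5052

Case 1: c = 0 < log_6(89) = 2.5052
T(n) = O(n^(log_6 89))

For T(n) = 89T(n/6) + O(n^0): log_6(89) = 2.5052. This is Case 1 of the Master Theorem (c < log_b(a), work dominated by leaves), giving O(n^(log_6 89)).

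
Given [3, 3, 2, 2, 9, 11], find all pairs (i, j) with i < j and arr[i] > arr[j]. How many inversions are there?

Finding inversions in [3, 3, 2, 2, 9, 11]:

(0, 2): arr[0]=3 > arr[2]=2
(0, 3): arr[0]=3 > arr[3]=2
(1, 2): arr[1]=3 > arr[2]=2
(1, 3): arr[1]=3 > arr[3]=2

Total inversions: 4

The array has 4 inversion(s): (0,2), (0,3), (1,2), (1,3). Each pair (i,j) satisfies i < j and arr[i] > arr[j].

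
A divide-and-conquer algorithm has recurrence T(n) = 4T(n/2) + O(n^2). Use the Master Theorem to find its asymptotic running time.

Master Theorem for T(n) = 4T(n/2) + O(n^2):

a = 4, b = 2, c = 2
log_b(a) = log_2(4) = 2.0000

Case 2: c = 2 = log_2(4) = 2.0000
T(n) = O(n^2 log n) = O(n^2 log n)

For T(n) = 4T(n/2) + O(n^2): log_2(4) = 2.0000. This is Case 2 of the Master Theorem (c = log_b(a), equal work at all levels), giving O(n^2 log n).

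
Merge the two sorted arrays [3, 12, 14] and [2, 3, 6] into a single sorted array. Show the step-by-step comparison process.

Merging process:

Compare 3 vs 2: take 2 from right. Merged: [2]
Compare 3 vs 3: take 3 from left. Merged: [2, 3]
Compare 12 vs 3: take 3 from right. Merged: [2, 3, 3]
Compare 12 vs 6: take 6 from right. Merged: [2, 3, 3, 6]
Append remaining from left: [12, 14]. Merged: [2, 3, 3, 6, 12, 14]

Final merged array: [2, 3, 3, 6, 12, 14]
Total comparisons: 4

The merged array is [2, 3, 3, 6, 12, 14], requiring 4 comparisons. The merge step runs in O(n) time where n is the total number of elements.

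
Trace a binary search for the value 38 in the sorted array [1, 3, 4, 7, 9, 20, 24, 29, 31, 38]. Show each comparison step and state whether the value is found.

Binary search for 38 in [1, 3, 4, 7, 9, 20, 24, 29, 31, 38]:

lo=0, hi=9, mid=4, arr[mid]=9 -> 9 < 38, search right half
lo=5, hi=9, mid=7, arr[mid]=29 -> 29 < 38, search right half
lo=8, hi=9, mid=8, arr[mid]=31 -> 31 < 38, search right half
lo=9, hi=9, mid=9, arr[mid]=38 -> Found target at index 9!

Binary search finds 38 at index 9 after 4 comparisons. The search repeatedly halves the search space by comparing with the middle element.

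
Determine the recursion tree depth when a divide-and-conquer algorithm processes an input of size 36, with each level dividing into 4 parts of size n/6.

For divide and conquer with division factor 6:

Problem sizes at each level:
Level 0: 36
Level 1: 6
Level 2: 1

The root is level 0 and the size-1 base case is level 2 (the tree spans levels 0 through 2, i.e. 3 levels counting the root), so the depth is the number of divisions: log_6(36) = 2

The recursion tree depth is log_6(36) = 2. At each level, the problem size is divided by 6, so it takes 2 divisions to reduce to a base case of size 1. The algorithm makes 4 recursive calls at each level.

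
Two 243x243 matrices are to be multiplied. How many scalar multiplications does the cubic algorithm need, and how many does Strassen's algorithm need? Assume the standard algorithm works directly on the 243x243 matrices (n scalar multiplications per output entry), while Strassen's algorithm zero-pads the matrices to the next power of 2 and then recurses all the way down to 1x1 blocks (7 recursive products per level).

Matrix multiplication for 243x243 matrices:

Strassen's algorithm requires power-of-2 dimensions. Pad 243x243 to 256x256 (next power of 2).

Standard algorithm: 243^3 = 14348907 multiplications
Strassen's algorithm: 7^(log2(256)) = 7^8 = 5764801 multiplications
Savings: 14348907 - 5764801 = 8584106 multiplications

Standard: 14348907 multiplications (243^3). Strassen: 5764801 multiplications (7^8, after padding to 256x256). Strassen reduces 8 recursive multiplications to 7 at each level.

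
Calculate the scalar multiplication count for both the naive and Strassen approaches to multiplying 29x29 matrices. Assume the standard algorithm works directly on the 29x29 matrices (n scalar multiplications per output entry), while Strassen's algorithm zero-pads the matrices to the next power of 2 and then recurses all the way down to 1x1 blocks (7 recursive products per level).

Matrix multiplication for 29x29 matrices:

Strassen's algorithm requires power-of-2 dimensions. Pad 29x29 to 32x32 (next power of 2).

Standard algorithm: 29^3 = 24389 multiplications
Strassen's algorithm: 7^(log2(32)) = 7^5 = 16807 multiplications
Savings: 24389 - 16807 = 7582 multiplications

Standard: 24389 multiplications (29^3). Strassen: 16807 multiplications (7^5, after padding to 32x32). Strassen reduces 8 recursive multiplications to 7 at each level.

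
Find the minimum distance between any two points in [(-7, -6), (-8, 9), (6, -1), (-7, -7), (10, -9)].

Computing all pairwise distances among 5 points:

d((-7, -6), (-8, 9)) = 15.0333
d((-7, -6), (6, -1)) = 13.9284
d((-7, -6), (-7, -7)) = 1.0 <-- minimum
d((-7, -6), (10, -9)) = 17.2627
d((-8, 9), (6, -1)) = 17.2047
d((-8, 9), (-7, -7)) = 16.0312
d((-8, 9), (10, -9)) = 25.4558
d((6, -1), (-7, -7)) = 14.3178
d((6, -1), (10, -9)) = 8.9443
d((-7, -7), (10, -9)) = 17.1172

Closest pair: (-7, -6) and (-7, -7) with distance 1.0

The closest pair is (-7, -6) and (-7, -7) with Euclidean distance 1.0. For 5 points, brute-force pairwise comparison is shown above. For large n, the divide-and-conquer algorithm (sort by x, recurse on halves, check the dividing strip) achieves O(n log n).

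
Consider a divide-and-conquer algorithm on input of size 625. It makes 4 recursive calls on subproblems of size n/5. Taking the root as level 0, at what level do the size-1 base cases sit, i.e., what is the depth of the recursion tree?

For divide and conquer with division factor 5:

Problem sizes at each level:
Level 0: 625
Level 1: 125
Level 2: 25
Level 3: 5
Level 4: 1

The root is level 0 and the size-1 base case is level 4 (the tree spans levels 0 through 4, i.e. 5 levels counting the root), so the depth is the number of divisions: log_5(625) = 4

The recursion tree depth is log_5(625) = 4. At each level, the problem size is divided by 5, so it takes 4 divisions to reduce to a base case of size 1. The algorithm makes 4 recursive calls at each level.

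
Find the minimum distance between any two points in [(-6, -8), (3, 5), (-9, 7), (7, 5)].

Computing all pairwise distances among 4 points:

d((-6, -8), (3, 5)) = 15.8114
d((-6, -8), (-9, 7)) = 15.2971
d((-6, -8), (7, 5)) = 18.3848
d((3, 5), (-9, 7)) = 12.1655
d((3, 5), (7, 5)) = 4.0 <-- minimum
d((-9, 7), (7, 5)) = 16.1245

Closest pair: (3, 5) and (7, 5) with distance 4.0

The closest pair is (3, 5) and (7, 5) with Euclidean distance 4.0. For 4 points, brute-force pairwise comparison is shown above. For large n, the divide-and-conquer algorithm (sort by x, recurse on halves, check the dividing strip) achieves O(n log n).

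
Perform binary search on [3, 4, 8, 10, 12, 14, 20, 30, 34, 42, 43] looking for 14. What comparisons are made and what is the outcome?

Binary search for 14 in [3, 4, 8, 10, 12, 14, 20, 30, 34, 42, 43]:

lo=0, hi=10, mid=5, arr[mid]=14 -> Found target at index 5!

Binary search finds 14 at index 5 after 1 comparisons. The search repeatedly halves the search space by comparing with the middle element.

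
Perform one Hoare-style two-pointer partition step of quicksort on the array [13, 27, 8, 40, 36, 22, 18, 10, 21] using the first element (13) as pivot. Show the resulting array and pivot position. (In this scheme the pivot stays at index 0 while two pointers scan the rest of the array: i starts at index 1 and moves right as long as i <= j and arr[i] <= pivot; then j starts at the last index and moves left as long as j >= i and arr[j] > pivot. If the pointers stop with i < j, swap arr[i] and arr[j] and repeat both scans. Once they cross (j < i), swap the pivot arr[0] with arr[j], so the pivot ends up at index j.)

Hoare-style two-pointer partition with pivot = 13:

Initial array: [13, 27, 8, 40, 36, 22, 18, 10, 21]

Pointers start at i = 1, j = 8.
i stops at index 1 (arr[1]=27 > 13), j stops at index 7 (arr[7]=10 <= 13): swap arr[1] and arr[7], array becomes [13, 10, 8, 40, 36, 22, 18, 27, 21]
i ends at 3, j ends at 2: the pointers have crossed (j < i), so scanning stops.

Swap pivot arr[0] with arr[2] to place pivot at position 2: [8, 10, 13, 40, 36, 22, 18, 27, 21]
Pivot position: 2

After partitioning with pivot 13, the array becomes [8, 10, 13, 40, 36, 22, 18, 27, 21]. The pivot is placed at index 2. All elements to the left of the pivot are <= 13, and all elements to the right are > 13.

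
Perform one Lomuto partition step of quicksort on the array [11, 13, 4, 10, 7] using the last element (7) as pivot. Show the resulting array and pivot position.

Lomuto partition with pivot = 7:

Initial array: [11, 13, 4, 10, 7]

arr[0]=11 > 7: no swap
arr[1]=13 > 7: no swap
arr[2]=4 <= 7: swap with position 0, array becomes [4, 13, 11, 10, 7]
arr[3]=10 > 7: no swap

Place pivot at position 1: [4, 7, 11, 10, 13]
Pivot position: 1

After partitioning with pivot 7, the array becomes [4, 7, 11, 10, 13]. The pivot is placed at index 1. All elements to the left of the pivot are <= 7, and all elements to the right are > 7.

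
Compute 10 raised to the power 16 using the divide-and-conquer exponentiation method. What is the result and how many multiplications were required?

Computing 10^16 by squaring (build up from 10^1; each line after the first costs one multiplication):

10^1 = 10
10^2 = (10^1)^2 = 10^2 = 100
10^4 = (10^2)^2 = 100^2 = 10000
10^8 = (10^4)^2 = 10000^2 = 100000000
10^16 = (10^8)^2 = 100000000^2 = 10000000000000000

Result: 10000000000000000
Multiplications needed: 4 (4 lines after 10^1)

10^16 = 10000000000000000. Using exponentiation by squaring, this requires 4 multiplications. The key idea: if the exponent is even, square the half-power; if odd, multiply by the base once.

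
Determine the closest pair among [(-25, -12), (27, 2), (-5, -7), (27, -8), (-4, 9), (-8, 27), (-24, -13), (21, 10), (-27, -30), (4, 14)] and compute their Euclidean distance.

Computing all pairwise distances among 10 points:

d((-25, -12), (27, 2)) = 53.8516
d((-25, -12), (-5, -7)) = 20.6155
d((-25, -12), (27, -8)) = 52.1536
d((-25, -12), (-4, 9)) = 29.6985
d((-25, -12), (-8, 27)) = 42.5441
d((-25, -12), (-24, -13)) = 1.4142 <-- minimum
d((-25, -12), (21, 10)) = 50.9902
d((-25, -12), (-27, -30)) = 18.1108
d((-25, -12), (4, 14)) = 38.9487
d((27, 2), (-5, -7)) = 33.2415
d((27, 2), (27, -8)) = 10.0
d((27, 2), (-4, 9)) = 31.7805
d((27, 2), (-8, 27)) = 43.0116
d((27, 2), (-24, -13)) = 53.1601
d((27, 2), (21, 10)) = 10.0
d((27, 2), (-27, -30)) = 62.7694
d((27, 2), (4, 14)) = 25.9422
d((-5, -7), (27, -8)) = 32.0156
d((-5, -7), (-4, 9)) = 16.0312
d((-5, -7), (-8, 27)) = 34.1321
d((-5, -7), (-24, -13)) = 19.9249
d((-5, -7), (21, 10)) = 31.0644
d((-5, -7), (-27, -30)) = 31.8277
d((-5, -7), (4, 14)) = 22.8473
d((27, -8), (-4, 9)) = 35.3553
d((27, -8), (-8, 27)) = 49.4975
d((27, -8), (-24, -13)) = 51.2445
d((27, -8), (21, 10)) = 18.9737
d((27, -8), (-27, -30)) = 58.3095
d((27, -8), (4, 14)) = 31.8277
d((-4, 9), (-8, 27)) = 18.4391
d((-4, 9), (-24, -13)) = 29.7321
d((-4, 9), (21, 10)) = 25.02
d((-4, 9), (-27, -30)) = 45.2769
d((-4, 9), (4, 14)) = 9.434
d((-8, 27), (-24, -13)) = 43.0813
d((-8, 27), (21, 10)) = 33.6155
d((-8, 27), (-27, -30)) = 60.0833
d((-8, 27), (4, 14)) = 17.6918
d((-24, -13), (21, 10)) = 50.5371
d((-24, -13), (-27, -30)) = 17.2627
d((-24, -13), (4, 14)) = 38.8973
d((21, 10), (-27, -30)) = 62.482
d((21, 10), (4, 14)) = 17.4642
d((-27, -30), (4, 14)) = 53.8238

Closest pair: (-25, -12) and (-24, -13) with distance 1.4142

The closest pair is (-25, -12) and (-24, -13) with Euclidean distance 1.4142. For 10 points, brute-force pairwise comparison is shown above. For large n, the divide-and-conquer algorithm (sort by x, recurse on halves, check the dividing strip) achieves O(n log n).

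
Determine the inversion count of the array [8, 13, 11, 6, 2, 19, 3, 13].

Finding inversions in [8, 13, 11, 6, 2, 19, 3, 13]:

(0, 3): arr[0]=8 > arr[3]=6
(0, 4): arr[0]=8 > arr[4]=2
(0, 6): arr[0]=8 > arr[6]=3
(1, 2): arr[1]=13 > arr[2]=11
(1, 3): arr[1]=13 > arr[3]=6
(1, 4): arr[1]=13 > arr[4]=2
(1, 6): arr[1]=13 > arr[6]=3
(2, 3): arr[2]=11 > arr[3]=6
(2, 4): arr[2]=11 > arr[4]=2
(2, 6): arr[2]=11 > arr[6]=3
(3, 4): arr[3]=6 > arr[4]=2
(3, 6): arr[3]=6 > arr[6]=3
(5, 6): arr[5]=19 > arr[6]=3
(5, 7): arr[5]=19 > arr[7]=13

Total inversions: 14

The array has 14 inversion(s): (0,3), (0,4), (0,6), (1,2), (1,3), (1,4), (1,6), (2,3), (2,4), (2,6), (3,4), (3,6), (5,6), (5,7). Each pair (i,j) satisfies i < j and arr[i] > arr[j].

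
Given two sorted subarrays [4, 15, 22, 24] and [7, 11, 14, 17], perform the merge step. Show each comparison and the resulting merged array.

Merging process:

Compare 4 vs 7: take 4 from left. Merged: [4]
Compare 15 vs 7: take 7 from right. Merged: [4, 7]
Compare 15 vs 11: take 11 from right. Merged: [4, 7, 11]
Compare 15 vs 14: take 14 from right. Merged: [4, 7, 11, 14]
Compare 15 vs 17: take 15 from left. Merged: [4, 7, 11, 14, 15]
Compare 22 vs 17: take 17 from right. Merged: [4, 7, 11, 14, 15, 17]
Append remaining from left: [22, 24]. Merged: [4, 7, 11, 14, 15, 17, 22, 24]

Final merged array: [4, 7, 11, 14, 15, 17, 22, 24]
Total comparisons: 6

The merged array is [4, 7, 11, 14, 15, 17, 22, 24], requiring 6 comparisons. The merge step runs in O(n) time where n is the total number of elements.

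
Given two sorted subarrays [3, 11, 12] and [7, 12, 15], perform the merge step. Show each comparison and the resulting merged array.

Merging process:

Compare 3 vs 7: take 3 from left. Merged: [3]
Compare 11 vs 7: take 7 from right. Merged: [3, 7]
Compare 11 vs 12: take 11 from left. Merged: [3, 7, 11]
Compare 12 vs 12: take 12 from left. Merged: [3, 7, 11, 12]
Append remaining from right: [12, 15]. Merged: [3, 7, 11, 12, 12, 15]

Final merged array: [3, 7, 11, 12, 12, 15]
Total comparisons: 4

The merged array is [3, 7, 11, 12, 12, 15], requiring 4 comparisons. The merge step runs in O(n) time where n is the total number of elements.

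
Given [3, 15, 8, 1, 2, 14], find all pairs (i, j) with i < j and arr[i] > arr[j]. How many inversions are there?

Finding inversions in [3, 15, 8, 1, 2, 14]:

(0, 3): arr[0]=3 > arr[3]=1
(0, 4): arr[0]=3 > arr[4]=2
(1, 2): arr[1]=15 > arr[2]=8
(1, 3): arr[1]=15 > arr[3]=1
(1, 4): arr[1]=15 > arr[4]=2
(1, 5): arr[1]=15 > arr[5]=14
(2, 3): arr[2]=8 > arr[3]=1
(2, 4): arr[2]=8 > arr[4]=2

Total inversions: 8

The array has 8 inversion(s): (0,3), (0,4), (1,2), (1,3), (1,4), (1,5), (2,3), (2,4). Each pair (i,j) satisfies i < j and arr[i] > arr[j].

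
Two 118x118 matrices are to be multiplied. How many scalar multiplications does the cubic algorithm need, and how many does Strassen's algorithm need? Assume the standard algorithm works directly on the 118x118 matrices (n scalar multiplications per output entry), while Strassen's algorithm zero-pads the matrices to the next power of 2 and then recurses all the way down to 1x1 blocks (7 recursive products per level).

Matrix multiplication for 118x118 matrices:

Strassen's algorithm requires power-of-2 dimensions. Pad 118x118 to 128x128 (next power of 2).

Standard algorithm: 118^3 = 1643032 multiplications
Strassen's algorithm: 7^(log2(128)) = 7^7 = 823543 multiplications
Savings: 1643032 - 823543 = 819489 multiplications

Standard: 1643032 multiplications (118^3). Strassen: 823543 multiplications (7^7, after padding to 128x128). Strassen reduces 8 recursive multiplications to 7 at each level.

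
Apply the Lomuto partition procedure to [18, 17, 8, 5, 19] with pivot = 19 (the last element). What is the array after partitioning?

Lomuto partition with pivot = 19:

Initial array: [18, 17, 8, 5, 19]

arr[0]=18 <= 19: swap with position 0, array becomes [18, 17, 8, 5, 19]
arr[1]=17 <= 19: swap with position 1, array becomes [18, 17, 8, 5, 19]
arr[2]=8 <= 19: swap with position 2, array becomes [18, 17, 8, 5, 19]
arr[3]=5 <= 19: swap with position 3, array becomes [18, 17, 8, 5, 19]

Place pivot at position 4: [18, 17, 8, 5, 19]
Pivot position: 4

After partitioning with pivot 19, the array becomes [18, 17, 8, 5, 19]. The pivot is placed at index 4. All elements to the left of the pivot are <= 19, and all elements to the right are > 19.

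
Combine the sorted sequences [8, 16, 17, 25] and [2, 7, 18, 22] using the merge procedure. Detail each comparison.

Merging process:

Compare 8 vs 2: take 2 from right. Merged: [2]
Compare 8 vs 7: take 7 from right. Merged: [2, 7]
Compare 8 vs 18: take 8 from left. Merged: [2, 7, 8]
Compare 16 vs 18: take 16 from left. Merged: [2, 7, 8, 16]
Compare 17 vs 18: take 17 from left. Merged: [2, 7, 8, 16, 17]
Compare 25 vs 18: take 18 from right. Merged: [2, 7, 8, 16, 17, 18]
Compare 25 vs 22: take 22 from right. Merged: [2, 7, 8, 16, 17, 18, 22]
Append remaining from left: [25]. Merged: [2, 7, 8, 16, 17, 18, 22, 25]

Final merged array: [2, 7, 8, 16, 17, 18, 22, 25]
Total comparisons: 7

The merged array is [2, 7, 8, 16, 17, 18, 22, 25], requiring 7 comparisons. The merge step runs in O(n) time where n is the total number of elements.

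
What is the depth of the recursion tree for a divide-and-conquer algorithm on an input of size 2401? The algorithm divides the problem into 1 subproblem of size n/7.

For divide and conquer with division factor 7:

Problem sizes at each level:
Level 0: 2401
Level 1: 343
Level 2: 49
Level 3: 7
Level 4: 1

The root is level 0 and the size-1 base case is level 4 (the tree spans levels 0 through 4, i.e. 5 levels counting the root), so the depth is the number of divisions: log_7(2401) = 4

The recursion tree depth is log_7(2401) = 4. At each level, the problem size is divided by 7, so it takes 4 divisions to reduce to a base case of size 1. The algorithm makes 1 recursive call at each level.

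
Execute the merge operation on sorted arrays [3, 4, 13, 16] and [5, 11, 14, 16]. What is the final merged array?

Merging process:

Compare 3 vs 5: take 3 from left. Merged: [3]
Compare 4 vs 5: take 4 from left. Merged: [3, 4]
Compare 13 vs 5: take 5 from right. Merged: [3, 4, 5]
Compare 13 vs 11: take 11 from right. Merged: [3, 4, 5, 11]
Compare 13 vs 14: take 13 from left. Merged: [3, 4, 5, 11, 13]
Compare 16 vs 14: take 14 from right. Merged: [3, 4, 5, 11, 13, 14]
Compare 16 vs 16: take 16 from left. Merged: [3, 4, 5, 11, 13, 14, 16]
Append remaining from right: [16]. Merged: [3, 4, 5, 11, 13, 14, 16, 16]

Final merged array: [3, 4, 5, 11, 13, 14, 16, 16]
Total comparisons: 7

The merged array is [3, 4, 5, 11, 13, 14, 16, 16], requiring 7 comparisons. The merge step runs in O(n) time where n is the total number of elements.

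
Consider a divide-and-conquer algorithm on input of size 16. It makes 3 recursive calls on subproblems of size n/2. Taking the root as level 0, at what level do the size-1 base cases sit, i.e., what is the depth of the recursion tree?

For divide and conquer with division factor 2:

Problem sizes at each level:
Level 0: 16
Level 1: 8
Level 2: 4
Level 3: 2
Level 4: 1

The root is level 0 and the size-1 base case is level 4 (the tree spans levels 0 through 4, i.e. 5 levels counting the root), so the depth is the number of divisions: log_2(16) = 4

The recursion tree depth is log_2(16) = 4. At each level, the problem size is divided by 2, so it takes 4 divisions to reduce to a base case of size 1. The algorithm makes 3 recursive calls at each level.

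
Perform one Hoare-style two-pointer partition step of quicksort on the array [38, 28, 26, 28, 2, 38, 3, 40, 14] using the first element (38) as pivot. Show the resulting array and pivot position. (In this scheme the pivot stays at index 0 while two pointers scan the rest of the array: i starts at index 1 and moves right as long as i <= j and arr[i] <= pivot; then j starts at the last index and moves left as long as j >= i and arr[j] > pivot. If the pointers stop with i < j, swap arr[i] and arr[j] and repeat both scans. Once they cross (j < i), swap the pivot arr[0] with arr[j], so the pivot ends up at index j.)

Hoare-style two-pointer partition with pivot = 38:

Initial array: [38, 28, 26, 28, 2, 38, 3, 40, 14]

Pointers start at i = 1, j = 8.
i stops at index 7 (arr[7]=40 > 38), j stops at index 8 (arr[8]=14 <= 38): swap arr[7] and arr[8], array becomes [38, 28, 26, 28, 2, 38, 3, 14, 40]
i ends at 8, j ends at 7: the pointers have crossed (j < i), so scanning stops.

Swap pivot arr[0] with arr[7] to place pivot at position 7: [14, 28, 26, 28, 2, 38, 3, 38, 40]
Pivot position: 7

After partitioning with pivot 38, the array becomes [14, 28, 26, 28, 2, 38, 3, 38, 40]. The pivot is placed at index 7. All elements to the left of the pivot are <= 38, and all elements to the right are > 38.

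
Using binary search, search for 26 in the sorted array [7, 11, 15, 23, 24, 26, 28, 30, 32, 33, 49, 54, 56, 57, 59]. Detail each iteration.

Binary search for 26 in [7, 11, 15, 23, 24, 26, 28, 30, 32, 33, 49, 54, 56, 57, 59]:

lo=0, hi=14, mid=7, arr[mid]=30 -> 30 > 26, search left half
lo=0, hi=6, mid=3, arr[mid]=23 -> 23 < 26, search right half
lo=4, hi=6, mid=5, arr[mid]=26 -> Found target at index 5!

Binary search finds 26 at index 5 after 3 comparisons. The search repeatedly halves the search space by comparing with the middle element.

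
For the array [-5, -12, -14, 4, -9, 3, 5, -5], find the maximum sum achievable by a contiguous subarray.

Using Kadane's algorithm on [-5, -12, -14, 4, -9, 3, 5, -5]:

Scanning through the array:
Position 1 (value -12): max_ending_here = -12, max_so_far = -5
Position 2 (value -14): max_ending_here = -14, max_so_far = -5
Position 3 (value 4): max_ending_here = 4, max_so_far = 4
Position 4 (value -9): max_ending_here = -5, max_so_far = 4
Position 5 (value 3): max_ending_here = 3, max_so_far = 4
Position 6 (value 5): max_ending_here = 8, max_so_far = 8
Position 7 (value -5): max_ending_here = 3, max_so_far = 8

Maximum subarray: [3, 5]
Maximum sum: 8

The maximum subarray is [3, 5] with sum 8. This subarray runs from index 5 to index 6.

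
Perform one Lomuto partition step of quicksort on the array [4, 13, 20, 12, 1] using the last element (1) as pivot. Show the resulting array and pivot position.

Lomuto partition with pivot = 1:

Initial array: [4, 13, 20, 12, 1]

arr[0]=4 > 1: no swap
arr[1]=13 > 1: no swap
arr[2]=20 > 1: no swap
arr[3]=12 > 1: no swap

Place pivot at position 0: [1, 13, 20, 12, 4]
Pivot position: 0

After partitioning with pivot 1, the array becomes [1, 13, 20, 12, 4]. The pivot is placed at index 0. All elements to the left of the pivot are <= 1, and all elements to the right are > 1.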